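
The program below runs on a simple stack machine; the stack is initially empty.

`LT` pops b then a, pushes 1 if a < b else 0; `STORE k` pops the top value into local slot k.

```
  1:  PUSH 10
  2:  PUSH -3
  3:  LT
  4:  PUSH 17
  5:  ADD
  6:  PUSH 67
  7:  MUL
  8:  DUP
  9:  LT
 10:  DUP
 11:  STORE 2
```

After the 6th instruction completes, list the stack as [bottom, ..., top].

[17, 67]

PUSH 10  [10]
PUSH -3  [10, -3]
LT       [0]
PUSH 17  [0, 17]
ADD      [17]
PUSH 67  [17, 67]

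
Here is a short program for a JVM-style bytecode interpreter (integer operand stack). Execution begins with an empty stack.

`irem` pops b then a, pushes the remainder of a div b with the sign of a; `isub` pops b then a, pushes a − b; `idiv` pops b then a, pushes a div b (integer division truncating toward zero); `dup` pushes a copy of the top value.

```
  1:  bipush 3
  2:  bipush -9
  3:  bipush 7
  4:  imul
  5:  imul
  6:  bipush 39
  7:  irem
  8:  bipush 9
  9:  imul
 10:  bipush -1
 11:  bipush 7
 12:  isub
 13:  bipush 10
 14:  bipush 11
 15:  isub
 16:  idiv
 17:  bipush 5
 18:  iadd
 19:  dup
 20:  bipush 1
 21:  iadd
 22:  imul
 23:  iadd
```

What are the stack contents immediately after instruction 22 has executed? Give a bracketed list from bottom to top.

[-297, 182]

bipush 3  → [3]
bipush -9 → [3, -9]
bipush 7  → [3, -9, 7]
imul      → [3, -63]
imul      → [-189]
bipush 39 → [-189, 39]
irem      → [-33]
bipush 9  → [-33, 9]
imul      → [-297]
bipush -1 → [-297, -1]
bipush 7  → [-297, -1, 7]
isub      → [-297, -8]
bipush 10 → [-297, -8, 10]
bipush 11 → [-297, -8, 10, 11]
isub      → [-297, -8, -1]
idiv      → [-297, 8]
bipush 5  → [-297, 8, 5]
iadd      → [-297, 13]
dup       → [-297, 13, 13]
bipush 1  → [-297, 13, 13, 1]
iadd      → [-297, 13, 14]
imul      → [-297, 182]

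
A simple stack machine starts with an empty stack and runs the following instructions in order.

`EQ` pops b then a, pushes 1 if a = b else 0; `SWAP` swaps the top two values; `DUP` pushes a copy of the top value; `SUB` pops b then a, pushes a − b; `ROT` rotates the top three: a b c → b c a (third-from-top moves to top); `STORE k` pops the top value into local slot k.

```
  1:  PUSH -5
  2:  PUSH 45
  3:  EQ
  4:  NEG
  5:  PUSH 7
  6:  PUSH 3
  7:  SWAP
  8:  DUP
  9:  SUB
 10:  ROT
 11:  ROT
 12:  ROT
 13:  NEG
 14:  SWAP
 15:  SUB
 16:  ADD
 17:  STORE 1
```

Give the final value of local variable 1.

-3

PUSH -5 -> [-5]
PUSH 45 -> [-5, 45]
EQ      -> [0]
NEG     -> [0]
PUSH 7  -> [0, 7]
PUSH 3  -> [0, 7, 3]
SWAP    -> [0, 3, 7]
DUP     -> [0, 3, 7, 7]
SUB     -> [0, 3, 0]
ROT     -> [3, 0, 0]
ROT     -> [0, 0, 3]
ROT     -> [0, 3, 0]
NEG     -> [0, 3, 0]
SWAP    -> [0, 0, 3]
SUB     -> [0, -3]
ADD     -> [-3]
STORE 1 -> []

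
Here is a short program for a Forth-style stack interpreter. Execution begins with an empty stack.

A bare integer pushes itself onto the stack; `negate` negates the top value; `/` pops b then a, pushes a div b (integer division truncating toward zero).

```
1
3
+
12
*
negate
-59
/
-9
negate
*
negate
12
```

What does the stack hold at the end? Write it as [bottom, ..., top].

[0, 12]

1      → 1
3      → 1 3
+      → 4
12     → 4 12
*      → 48
negate → -48
-59    → -48 -59
/      → 0
-9     → 0 -9
negate → 0 9
*      → 0
negate → 0
12     → 0 12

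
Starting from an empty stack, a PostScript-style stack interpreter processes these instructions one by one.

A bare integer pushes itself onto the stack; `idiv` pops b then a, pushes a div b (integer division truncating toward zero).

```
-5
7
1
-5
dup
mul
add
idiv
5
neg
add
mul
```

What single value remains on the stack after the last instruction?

-5   → -5
7    → -5 7
1    → -5 7 1
-5   → -5 7 1 -5
dup  → -5 7 1 -5 -5
mul  → -5 7 1 25
add  → -5 7 26
idiv → -5 0
5    → -5 0 5
neg  → -5 0 -5
add  → -5 -5
mul  → 25

25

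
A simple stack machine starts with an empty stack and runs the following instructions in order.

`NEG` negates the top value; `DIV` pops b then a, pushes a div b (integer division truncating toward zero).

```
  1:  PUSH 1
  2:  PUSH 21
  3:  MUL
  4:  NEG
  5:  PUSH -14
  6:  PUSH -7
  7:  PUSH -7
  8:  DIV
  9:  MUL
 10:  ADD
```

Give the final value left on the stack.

PUSH 1   → [1]
PUSH 21  → [1, 21]
MUL      → [21]
NEG      → [-21]
PUSH -14 → [-21, -14]
PUSH -7  → [-21, -14, -7]
PUSH -7  → [-21, -14, -7, -7]
DIV      → [-21, -14, 1]
MUL      → [-21, -14]
ADD      → [-35]

-35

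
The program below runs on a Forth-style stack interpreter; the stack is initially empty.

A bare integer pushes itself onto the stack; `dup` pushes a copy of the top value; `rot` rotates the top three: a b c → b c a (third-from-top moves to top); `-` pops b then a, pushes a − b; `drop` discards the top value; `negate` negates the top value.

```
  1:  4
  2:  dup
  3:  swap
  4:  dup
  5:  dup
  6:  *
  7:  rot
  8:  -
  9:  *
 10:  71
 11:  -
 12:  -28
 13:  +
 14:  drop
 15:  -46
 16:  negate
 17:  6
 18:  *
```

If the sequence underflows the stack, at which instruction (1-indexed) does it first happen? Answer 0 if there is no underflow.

0

4      → 4
dup    → 4 4
swap   → 4 4
dup    → 4 4 4
dup    → 4 4 4 4
*      → 4 4 16
rot    → 4 16 4
-      → 4 12
*      → 48
71     → 48 71
-      → -23
-28    → -23 -28
+      → -51
drop   → (empty)
-46    → -46
negate → 46
6      → 46 6
*      → 276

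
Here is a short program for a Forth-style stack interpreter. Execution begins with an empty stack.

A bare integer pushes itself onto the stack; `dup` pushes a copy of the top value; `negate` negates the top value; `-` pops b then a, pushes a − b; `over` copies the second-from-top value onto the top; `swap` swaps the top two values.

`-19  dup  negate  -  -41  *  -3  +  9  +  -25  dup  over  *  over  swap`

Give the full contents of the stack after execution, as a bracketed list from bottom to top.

-19     -19
dup     -19 -19
negate  -19 19
-       -38
-41     -38 -41
*       1558
-3      1558 -3
+       1555
9       1555 9
+       1564
-25     1564 -25
dup     1564 -25 -25
over    1564 -25 -25 -25
*       1564 -25 625
over    1564 -25 625 -25
swap    1564 -25 -25 625

[1564, -25, -25, 625]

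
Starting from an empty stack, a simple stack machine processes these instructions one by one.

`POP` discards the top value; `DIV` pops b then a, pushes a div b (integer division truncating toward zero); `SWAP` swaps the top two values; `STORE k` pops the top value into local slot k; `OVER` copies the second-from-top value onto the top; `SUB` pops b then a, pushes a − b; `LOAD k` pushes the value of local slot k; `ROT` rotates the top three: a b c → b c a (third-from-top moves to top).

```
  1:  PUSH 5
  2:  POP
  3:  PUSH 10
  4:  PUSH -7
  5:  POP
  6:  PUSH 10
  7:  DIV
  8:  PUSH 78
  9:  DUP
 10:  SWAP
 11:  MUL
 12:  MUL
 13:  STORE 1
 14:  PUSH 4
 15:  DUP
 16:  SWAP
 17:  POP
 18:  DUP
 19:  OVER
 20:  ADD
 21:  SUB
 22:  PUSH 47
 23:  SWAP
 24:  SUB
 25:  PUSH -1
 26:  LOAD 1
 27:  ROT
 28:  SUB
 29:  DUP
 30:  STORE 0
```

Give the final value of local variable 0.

6033

PUSH 5  : 5
POP     : (empty)
PUSH 10 : 10
PUSH -7 : 10 -7
POP     : 10
PUSH 10 : 10 10
DIV     : 1
PUSH 78 : 1 78
DUP     : 1 78 78
SWAP    : 1 78 78
MUL     : 1 6084
MUL     : 6084
STORE 1 : (empty)
PUSH 4  : 4
DUP     : 4 4
SWAP    : 4 4
POP     : 4
DUP     : 4 4
OVER    : 4 4 4
ADD     : 4 8
SUB     : -4
PUSH 47 : -4 47
SWAP    : 47 -4
SUB     : 51
PUSH -1 : 51 -1
LOAD 1  : 51 -1 6084
ROT     : -1 6084 51
SUB     : -1 6033
DUP     : -1 6033 6033
STORE 0 : -1 6033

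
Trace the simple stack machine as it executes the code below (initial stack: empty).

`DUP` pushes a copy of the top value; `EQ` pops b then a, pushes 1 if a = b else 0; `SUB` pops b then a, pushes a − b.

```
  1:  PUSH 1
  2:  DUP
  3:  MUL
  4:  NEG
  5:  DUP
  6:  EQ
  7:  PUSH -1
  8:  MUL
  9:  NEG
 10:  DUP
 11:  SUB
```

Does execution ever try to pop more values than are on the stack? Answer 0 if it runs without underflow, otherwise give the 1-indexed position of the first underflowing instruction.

PUSH 1  → 1
DUP     → 1 1
MUL     → 1
NEG     → -1
DUP     → -1 -1
EQ      → 1
PUSH -1 → 1 -1
MUL     → -1
NEG     → 1
DUP     → 1 1
SUB     → 0

0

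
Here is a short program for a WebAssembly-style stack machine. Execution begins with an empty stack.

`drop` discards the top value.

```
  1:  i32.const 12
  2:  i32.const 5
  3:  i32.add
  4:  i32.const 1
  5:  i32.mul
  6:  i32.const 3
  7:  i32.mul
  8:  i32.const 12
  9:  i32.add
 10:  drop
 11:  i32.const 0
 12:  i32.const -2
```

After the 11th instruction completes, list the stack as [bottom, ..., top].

i32.const 12 → [12]
i32.const 5  → [12, 5]
i32.add      → [17]
i32.const 1  → [17, 1]
i32.mul      → [17]
i32.const 3  → [17, 3]
i32.mul      → [51]
i32.const 12 → [51, 12]
i32.add      → [63]
drop         → []
i32.const 0  → [0]

[0]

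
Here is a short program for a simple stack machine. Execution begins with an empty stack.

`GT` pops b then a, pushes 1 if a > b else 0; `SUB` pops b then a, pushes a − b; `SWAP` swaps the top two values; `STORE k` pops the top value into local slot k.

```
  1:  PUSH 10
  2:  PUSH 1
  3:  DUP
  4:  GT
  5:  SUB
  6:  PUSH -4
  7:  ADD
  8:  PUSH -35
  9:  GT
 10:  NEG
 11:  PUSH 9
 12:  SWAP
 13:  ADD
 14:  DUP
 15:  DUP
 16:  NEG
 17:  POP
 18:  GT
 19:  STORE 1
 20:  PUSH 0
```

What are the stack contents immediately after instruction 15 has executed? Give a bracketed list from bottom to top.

[8, 8, 8]

PUSH 10  → [10]
PUSH 1   → [10, 1]
DUP      → [10, 1, 1]
GT       → [10, 0]
SUB      → [10]
PUSH -4  → [10, -4]
ADD      → [6]
PUSH -35 → [6, -35]
GT       → [1]
NEG      → [-1]
PUSH 9   → [-1, 9]
SWAP     → [9, -1]
ADD      → [8]
DUP      → [8, 8]
DUP      → [8, 8, 8]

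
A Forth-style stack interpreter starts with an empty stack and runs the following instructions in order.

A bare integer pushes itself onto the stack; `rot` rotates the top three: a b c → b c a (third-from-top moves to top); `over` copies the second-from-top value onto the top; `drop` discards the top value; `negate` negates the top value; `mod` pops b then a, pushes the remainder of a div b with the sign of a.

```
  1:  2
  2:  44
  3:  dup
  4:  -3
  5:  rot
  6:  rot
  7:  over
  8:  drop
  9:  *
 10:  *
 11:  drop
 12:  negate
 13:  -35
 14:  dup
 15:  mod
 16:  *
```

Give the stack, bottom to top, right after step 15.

[-2, 0]

2      -> 2
44     -> 2 44
dup    -> 2 44 44
-3     -> 2 44 44 -3
rot    -> 2 44 -3 44
rot    -> 2 -3 44 44
over   -> 2 -3 44 44 44
drop   -> 2 -3 44 44
*      -> 2 -3 1936
*      -> 2 -5808
drop   -> 2
negate -> -2
-35    -> -2 -35
dup    -> -2 -35 -35
mod    -> -2 0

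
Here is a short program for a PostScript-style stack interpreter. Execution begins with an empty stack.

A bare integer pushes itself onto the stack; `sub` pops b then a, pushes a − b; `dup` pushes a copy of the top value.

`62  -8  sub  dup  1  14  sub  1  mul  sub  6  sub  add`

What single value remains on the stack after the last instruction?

147

62   [62]
-8   [62, -8]
sub  [70]
dup  [70, 70]
1    [70, 70, 1]
14   [70, 70, 1, 14]
sub  [70, 70, -13]
1    [70, 70, -13, 1]
mul  [70, 70, -13]
sub  [70, 83]
6    [70, 83, 6]
sub  [70, 77]
add  [147]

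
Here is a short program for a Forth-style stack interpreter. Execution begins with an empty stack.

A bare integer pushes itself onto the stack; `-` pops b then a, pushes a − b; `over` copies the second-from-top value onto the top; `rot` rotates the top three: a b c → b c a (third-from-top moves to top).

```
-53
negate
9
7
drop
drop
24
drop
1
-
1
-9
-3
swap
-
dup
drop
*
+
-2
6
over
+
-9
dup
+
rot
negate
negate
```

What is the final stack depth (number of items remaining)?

4

-53     -53
negate  53
9       53 9
7       53 9 7
drop    53 9
drop    53
24      53 24
drop    53
1       53 1
-       52
1       52 1
-9      52 1 -9
-3      52 1 -9 -3
swap    52 1 -3 -9
-       52 1 6
dup     52 1 6 6
drop    52 1 6
*       52 6
+       58
-2      58 -2
6       58 -2 6
over    58 -2 6 -2
+       58 -2 4
-9      58 -2 4 -9
dup     58 -2 4 -9 -9
+       58 -2 4 -18
rot     58 4 -18 -2
negate  58 4 -18 2
negate  58 4 -18 -2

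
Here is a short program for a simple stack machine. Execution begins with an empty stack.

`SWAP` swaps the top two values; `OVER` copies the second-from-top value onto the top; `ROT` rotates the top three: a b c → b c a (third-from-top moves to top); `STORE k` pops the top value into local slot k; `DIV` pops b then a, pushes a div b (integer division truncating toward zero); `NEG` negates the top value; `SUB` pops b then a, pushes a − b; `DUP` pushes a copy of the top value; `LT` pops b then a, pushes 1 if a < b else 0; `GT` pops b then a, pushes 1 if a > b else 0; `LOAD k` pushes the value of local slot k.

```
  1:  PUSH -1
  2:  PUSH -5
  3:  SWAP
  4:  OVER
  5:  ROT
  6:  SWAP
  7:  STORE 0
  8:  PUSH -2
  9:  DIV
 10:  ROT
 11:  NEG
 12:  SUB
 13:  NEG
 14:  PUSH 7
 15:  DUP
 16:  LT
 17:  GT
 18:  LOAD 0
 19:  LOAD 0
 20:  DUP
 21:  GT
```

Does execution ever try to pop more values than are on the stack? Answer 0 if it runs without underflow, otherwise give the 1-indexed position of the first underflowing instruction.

PUSH -1 → [-1]
PUSH -5 → [-1, -5]
SWAP    → [-5, -1]
OVER    → [-5, -1, -5]
ROT     → [-1, -5, -5]
SWAP    → [-1, -5, -5]
STORE 0 → [-1, -5]
PUSH -2 → [-1, -5, -2]
DIV     → [-1, 2]
ROT  — needs 3 operands, stack has 2 → underflow

10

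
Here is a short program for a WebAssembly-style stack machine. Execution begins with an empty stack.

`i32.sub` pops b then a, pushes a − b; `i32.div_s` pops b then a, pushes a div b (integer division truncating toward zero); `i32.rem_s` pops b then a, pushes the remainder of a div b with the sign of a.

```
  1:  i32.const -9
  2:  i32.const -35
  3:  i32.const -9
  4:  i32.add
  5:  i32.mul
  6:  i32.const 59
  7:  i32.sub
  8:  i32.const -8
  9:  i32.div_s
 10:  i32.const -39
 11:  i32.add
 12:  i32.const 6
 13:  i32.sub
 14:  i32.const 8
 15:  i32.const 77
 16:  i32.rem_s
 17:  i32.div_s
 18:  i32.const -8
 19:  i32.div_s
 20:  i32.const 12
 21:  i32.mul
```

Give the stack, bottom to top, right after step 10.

[-42, -39]

i32.const -9   [-9]
i32.const -35  [-9, -35]
i32.const -9   [-9, -35, -9]
i32.add        [-9, -44]
i32.mul        [396]
i32.const 59   [396, 59]
i32.sub        [337]
i32.const -8   [337, -8]
i32.div_s      [-42]
i32.const -39  [-42, -39]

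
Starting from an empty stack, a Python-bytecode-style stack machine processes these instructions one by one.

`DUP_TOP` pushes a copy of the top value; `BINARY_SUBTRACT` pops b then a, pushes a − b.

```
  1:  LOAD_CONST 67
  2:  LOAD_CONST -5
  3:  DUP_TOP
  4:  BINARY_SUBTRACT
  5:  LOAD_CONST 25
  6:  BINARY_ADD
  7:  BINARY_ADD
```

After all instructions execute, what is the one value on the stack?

LOAD_CONST 67    67
LOAD_CONST -5    67 -5
DUP_TOP          67 -5 -5
BINARY_SUBTRACT  67 0
LOAD_CONST 25    67 0 25
BINARY_ADD       67 25
BINARY_ADD       92

92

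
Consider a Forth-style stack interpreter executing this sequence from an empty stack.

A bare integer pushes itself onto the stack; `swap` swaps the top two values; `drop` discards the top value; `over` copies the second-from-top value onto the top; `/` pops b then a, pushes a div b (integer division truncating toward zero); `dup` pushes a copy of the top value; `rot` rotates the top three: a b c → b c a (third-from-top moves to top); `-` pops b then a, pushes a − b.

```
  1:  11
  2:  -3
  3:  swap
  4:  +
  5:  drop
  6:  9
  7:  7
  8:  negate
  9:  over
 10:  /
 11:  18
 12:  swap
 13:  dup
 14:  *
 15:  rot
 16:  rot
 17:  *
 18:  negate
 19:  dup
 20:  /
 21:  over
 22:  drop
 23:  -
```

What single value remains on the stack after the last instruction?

-1

11     : [11]
-3     : [11, -3]
swap   : [-3, 11]
+      : [8]
drop   : []
9      : [9]
7      : [9, 7]
negate : [9, -7]
over   : [9, -7, 9]
/      : [9, 0]
18     : [9, 0, 18]
swap   : [9, 18, 0]
dup    : [9, 18, 0, 0]
*      : [9, 18, 0]
rot    : [18, 0, 9]
rot    : [0, 9, 18]
*      : [0, 162]
negate : [0, -162]
dup    : [0, -162, -162]
/      : [0, 1]
over   : [0, 1, 0]
drop   : [0, 1]
-      : [-1]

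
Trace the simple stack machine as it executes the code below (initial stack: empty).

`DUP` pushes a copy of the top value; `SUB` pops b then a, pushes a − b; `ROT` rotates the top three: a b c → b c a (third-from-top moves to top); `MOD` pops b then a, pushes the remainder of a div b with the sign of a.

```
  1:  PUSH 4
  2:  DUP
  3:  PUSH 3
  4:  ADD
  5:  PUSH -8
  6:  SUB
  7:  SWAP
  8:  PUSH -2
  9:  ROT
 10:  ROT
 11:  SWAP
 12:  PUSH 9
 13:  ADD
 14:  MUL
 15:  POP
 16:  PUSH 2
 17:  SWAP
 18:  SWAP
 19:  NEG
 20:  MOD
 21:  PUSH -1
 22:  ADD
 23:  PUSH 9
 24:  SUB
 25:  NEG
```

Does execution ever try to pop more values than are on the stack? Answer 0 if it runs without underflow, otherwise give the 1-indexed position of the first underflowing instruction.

PUSH 4  -> [4]
DUP     -> [4, 4]
PUSH 3  -> [4, 4, 3]
ADD     -> [4, 7]
PUSH -8 -> [4, 7, -8]
SUB     -> [4, 15]
SWAP    -> [15, 4]
PUSH -2 -> [15, 4, -2]
ROT     -> [4, -2, 15]
ROT     -> [-2, 15, 4]
SWAP    -> [-2, 4, 15]
PUSH 9  -> [-2, 4, 15, 9]
ADD     -> [-2, 4, 24]
MUL     -> [-2, 96]
POP     -> [-2]
PUSH 2  -> [-2, 2]
SWAP    -> [2, -2]
SWAP    -> [-2, 2]
NEG     -> [-2, -2]
MOD     -> [0]
PUSH -1 -> [0, -1]
ADD     -> [-1]
PUSH 9  -> [-1, 9]
SUB     -> [-10]
NEG     -> [10]

0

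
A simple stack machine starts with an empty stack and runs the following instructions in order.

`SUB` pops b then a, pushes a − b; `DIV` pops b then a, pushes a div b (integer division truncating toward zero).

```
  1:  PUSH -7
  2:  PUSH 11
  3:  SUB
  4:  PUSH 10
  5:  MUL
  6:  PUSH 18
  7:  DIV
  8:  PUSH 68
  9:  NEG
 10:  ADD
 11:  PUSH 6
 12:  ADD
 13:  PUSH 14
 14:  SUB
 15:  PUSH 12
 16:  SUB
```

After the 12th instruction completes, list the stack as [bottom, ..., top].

PUSH -7 → -7
PUSH 11 → -7 11
SUB     → -18
PUSH 10 → -18 10
MUL     → -180
PUSH 18 → -180 18
DIV     → -10
PUSH 68 → -10 68
NEG     → -10 -68
ADD     → -78
PUSH 6  → -78 6
ADD     → -72

[-72]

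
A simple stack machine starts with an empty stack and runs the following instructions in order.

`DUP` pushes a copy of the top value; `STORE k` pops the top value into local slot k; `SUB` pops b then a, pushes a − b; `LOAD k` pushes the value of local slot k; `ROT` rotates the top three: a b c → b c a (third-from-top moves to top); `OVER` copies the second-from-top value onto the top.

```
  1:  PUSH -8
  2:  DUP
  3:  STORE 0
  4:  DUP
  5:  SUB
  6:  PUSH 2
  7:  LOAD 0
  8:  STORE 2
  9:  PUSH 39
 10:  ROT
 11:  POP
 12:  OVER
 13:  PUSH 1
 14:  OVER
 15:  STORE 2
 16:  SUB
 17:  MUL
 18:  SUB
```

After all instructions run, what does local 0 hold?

PUSH -8  -8
DUP      -8 -8
STORE 0  -8
DUP      -8 -8
SUB      0
PUSH 2   0 2
LOAD 0   0 2 -8
STORE 2  0 2
PUSH 39  0 2 39
ROT      2 39 0
POP      2 39
OVER     2 39 2
PUSH 1   2 39 2 1
OVER     2 39 2 1 2
STORE 2  2 39 2 1
SUB      2 39 1
MUL      2 39
SUB      -37

-8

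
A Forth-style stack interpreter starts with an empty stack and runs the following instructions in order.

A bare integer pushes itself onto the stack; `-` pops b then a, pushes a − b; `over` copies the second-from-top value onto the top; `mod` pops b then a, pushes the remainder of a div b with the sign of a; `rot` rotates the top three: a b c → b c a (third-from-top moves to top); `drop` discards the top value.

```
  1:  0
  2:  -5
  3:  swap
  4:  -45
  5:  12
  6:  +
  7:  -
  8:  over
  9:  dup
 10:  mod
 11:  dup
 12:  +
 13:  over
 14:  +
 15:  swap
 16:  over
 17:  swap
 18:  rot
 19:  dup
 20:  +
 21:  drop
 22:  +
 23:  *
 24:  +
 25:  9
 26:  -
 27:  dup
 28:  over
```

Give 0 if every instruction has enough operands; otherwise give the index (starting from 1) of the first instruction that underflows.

24

0     0
-5    0 -5
swap  -5 0
-45   -5 0 -45
12    -5 0 -45 12
+     -5 0 -33
-     -5 33
over  -5 33 -5
dup   -5 33 -5 -5
mod   -5 33 0
dup   -5 33 0 0
+     -5 33 0
over  -5 33 0 33
+     -5 33 33
swap  -5 33 33
over  -5 33 33 33
swap  -5 33 33 33
rot   -5 33 33 33
dup   -5 33 33 33 33
+     -5 33 33 66
drop  -5 33 33
+     -5 66
*     -330
+  — needs 2 operands, stack has 1 → underflow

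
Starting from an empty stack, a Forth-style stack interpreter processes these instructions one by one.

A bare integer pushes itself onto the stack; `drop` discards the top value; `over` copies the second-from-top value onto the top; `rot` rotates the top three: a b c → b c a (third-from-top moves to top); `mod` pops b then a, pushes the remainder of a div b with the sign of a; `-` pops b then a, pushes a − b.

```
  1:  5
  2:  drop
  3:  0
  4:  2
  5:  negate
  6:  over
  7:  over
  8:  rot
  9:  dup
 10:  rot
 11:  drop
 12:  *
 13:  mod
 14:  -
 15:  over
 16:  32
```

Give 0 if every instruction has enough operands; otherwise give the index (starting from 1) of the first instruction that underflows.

15

5      : 5
drop   : (empty)
0      : 0
2      : 0 2
negate : 0 -2
over   : 0 -2 0
over   : 0 -2 0 -2
rot    : 0 0 -2 -2
dup    : 0 0 -2 -2 -2
rot    : 0 0 -2 -2 -2
drop   : 0 0 -2 -2
*      : 0 0 4
mod    : 0 0
-      : 0
over  — needs 2 operands, stack has 1 → underflow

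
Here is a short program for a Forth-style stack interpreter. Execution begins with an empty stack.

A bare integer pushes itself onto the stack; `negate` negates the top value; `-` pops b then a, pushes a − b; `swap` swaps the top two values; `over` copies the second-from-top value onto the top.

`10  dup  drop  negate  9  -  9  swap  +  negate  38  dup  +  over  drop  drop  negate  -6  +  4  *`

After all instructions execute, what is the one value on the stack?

-64

10     : 10
dup    : 10 10
drop   : 10
negate : -10
9      : -10 9
-      : -19
9      : -19 9
swap   : 9 -19
+      : -10
negate : 10
38     : 10 38
dup    : 10 38 38
+      : 10 76
over   : 10 76 10
drop   : 10 76
drop   : 10
negate : -10
-6     : -10 -6
+      : -16
4      : -16 4
*      : -64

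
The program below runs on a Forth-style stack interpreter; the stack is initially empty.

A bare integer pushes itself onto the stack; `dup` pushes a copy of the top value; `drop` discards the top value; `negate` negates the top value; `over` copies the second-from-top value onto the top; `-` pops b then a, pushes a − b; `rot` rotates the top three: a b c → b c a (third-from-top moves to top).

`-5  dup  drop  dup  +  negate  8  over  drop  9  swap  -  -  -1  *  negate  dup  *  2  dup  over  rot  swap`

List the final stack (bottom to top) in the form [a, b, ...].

-5     -> -5
dup    -> -5 -5
drop   -> -5
dup    -> -5 -5
+      -> -10
negate -> 10
8      -> 10 8
over   -> 10 8 10
drop   -> 10 8
9      -> 10 8 9
swap   -> 10 9 8
-      -> 10 1
-      -> 9
-1     -> 9 -1
*      -> -9
negate -> 9
dup    -> 9 9
*      -> 81
2      -> 81 2
dup    -> 81 2 2
over   -> 81 2 2 2
rot    -> 81 2 2 2
swap   -> 81 2 2 2

[81, 2, 2, 2]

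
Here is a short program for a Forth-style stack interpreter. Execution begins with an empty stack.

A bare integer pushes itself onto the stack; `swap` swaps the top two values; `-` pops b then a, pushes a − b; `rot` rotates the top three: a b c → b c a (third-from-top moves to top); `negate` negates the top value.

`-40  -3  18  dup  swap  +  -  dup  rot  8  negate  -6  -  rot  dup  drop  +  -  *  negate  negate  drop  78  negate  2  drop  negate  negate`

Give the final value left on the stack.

-78

-40     -40
-3      -40 -3
18      -40 -3 18
dup     -40 -3 18 18
swap    -40 -3 18 18
+       -40 -3 36
-       -40 -39
dup     -40 -39 -39
rot     -39 -39 -40
8       -39 -39 -40 8
negate  -39 -39 -40 -8
-6      -39 -39 -40 -8 -6
-       -39 -39 -40 -2
rot     -39 -40 -2 -39
dup     -39 -40 -2 -39 -39
drop    -39 -40 -2 -39
+       -39 -40 -41
-       -39 1
*       -39
negate  39
negate  -39
drop    (empty)
78      78
negate  -78
2       -78 2
drop    -78
negate  78
negate  -78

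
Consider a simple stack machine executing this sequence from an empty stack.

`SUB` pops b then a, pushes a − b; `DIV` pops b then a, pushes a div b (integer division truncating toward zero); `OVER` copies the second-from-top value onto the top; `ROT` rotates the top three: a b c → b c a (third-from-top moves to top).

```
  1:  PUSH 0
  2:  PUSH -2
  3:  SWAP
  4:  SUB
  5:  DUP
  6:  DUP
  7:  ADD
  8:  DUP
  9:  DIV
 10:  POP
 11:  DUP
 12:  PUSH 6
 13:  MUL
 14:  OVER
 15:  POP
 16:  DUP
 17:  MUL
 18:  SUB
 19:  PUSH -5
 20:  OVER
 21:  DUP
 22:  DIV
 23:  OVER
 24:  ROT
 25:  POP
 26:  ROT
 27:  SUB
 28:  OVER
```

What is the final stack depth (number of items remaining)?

PUSH 0  : [0]
PUSH -2 : [0, -2]
SWAP    : [-2, 0]
SUB     : [-2]
DUP     : [-2, -2]
DUP     : [-2, -2, -2]
ADD     : [-2, -4]
DUP     : [-2, -4, -4]
DIV     : [-2, 1]
POP     : [-2]
DUP     : [-2, -2]
PUSH 6  : [-2, -2, 6]
MUL     : [-2, -12]
OVER    : [-2, -12, -2]
POP     : [-2, -12]
DUP     : [-2, -12, -12]
MUL     : [-2, 144]
SUB     : [-146]
PUSH -5 : [-146, -5]
OVER    : [-146, -5, -146]
DUP     : [-146, -5, -146, -146]
DIV     : [-146, -5, 1]
OVER    : [-146, -5, 1, -5]
ROT     : [-146, 1, -5, -5]
POP     : [-146, 1, -5]
ROT     : [1, -5, -146]
SUB     : [1, 141]
OVER    : [1, 141, 1]

3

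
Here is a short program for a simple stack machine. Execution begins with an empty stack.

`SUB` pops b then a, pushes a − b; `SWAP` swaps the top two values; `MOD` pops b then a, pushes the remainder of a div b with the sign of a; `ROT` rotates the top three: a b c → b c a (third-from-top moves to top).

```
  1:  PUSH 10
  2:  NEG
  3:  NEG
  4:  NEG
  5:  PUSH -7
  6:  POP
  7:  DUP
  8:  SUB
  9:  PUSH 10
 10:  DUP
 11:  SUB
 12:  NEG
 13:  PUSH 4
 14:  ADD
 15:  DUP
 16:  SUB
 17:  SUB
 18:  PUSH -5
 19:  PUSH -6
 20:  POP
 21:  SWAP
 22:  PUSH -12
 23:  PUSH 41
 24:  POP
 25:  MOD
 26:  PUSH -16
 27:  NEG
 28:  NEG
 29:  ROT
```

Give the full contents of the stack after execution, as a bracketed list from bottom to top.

[0, -16, -5]

PUSH 10   10
NEG       -10
NEG       10
NEG       -10
PUSH -7   -10 -7
POP       -10
DUP       -10 -10
SUB       0
PUSH 10   0 10
DUP       0 10 10
SUB       0 0
NEG       0 0
PUSH 4    0 0 4
ADD       0 4
DUP       0 4 4
SUB       0 0
SUB       0
PUSH -5   0 -5
PUSH -6   0 -5 -6
POP       0 -5
SWAP      -5 0
PUSH -12  -5 0 -12
PUSH 41   -5 0 -12 41
POP       -5 0 -12
MOD       -5 0
PUSH -16  -5 0 -16
NEG       -5 0 16
NEG       -5 0 -16
ROT       0 -16 -5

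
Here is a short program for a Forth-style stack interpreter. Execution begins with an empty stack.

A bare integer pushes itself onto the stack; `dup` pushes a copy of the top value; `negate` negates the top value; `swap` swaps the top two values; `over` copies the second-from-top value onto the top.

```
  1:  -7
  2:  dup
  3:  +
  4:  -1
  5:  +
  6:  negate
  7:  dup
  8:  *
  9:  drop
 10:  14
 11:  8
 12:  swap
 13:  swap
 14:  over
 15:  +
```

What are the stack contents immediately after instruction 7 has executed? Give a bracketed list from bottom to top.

[15, 15]

-7     : [-7]
dup    : [-7, -7]
+      : [-14]
-1     : [-14, -1]
+      : [-15]
negate : [15]
dup    : [15, 15]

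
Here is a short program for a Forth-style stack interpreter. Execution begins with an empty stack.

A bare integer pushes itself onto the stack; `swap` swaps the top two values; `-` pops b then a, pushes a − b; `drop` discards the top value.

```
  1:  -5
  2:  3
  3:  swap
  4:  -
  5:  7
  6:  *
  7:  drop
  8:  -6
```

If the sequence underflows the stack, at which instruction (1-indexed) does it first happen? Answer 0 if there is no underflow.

0

-5   -> [-5]
3    -> [-5, 3]
swap -> [3, -5]
-    -> [8]
7    -> [8, 7]
*    -> [56]
drop -> []
-6   -> [-6]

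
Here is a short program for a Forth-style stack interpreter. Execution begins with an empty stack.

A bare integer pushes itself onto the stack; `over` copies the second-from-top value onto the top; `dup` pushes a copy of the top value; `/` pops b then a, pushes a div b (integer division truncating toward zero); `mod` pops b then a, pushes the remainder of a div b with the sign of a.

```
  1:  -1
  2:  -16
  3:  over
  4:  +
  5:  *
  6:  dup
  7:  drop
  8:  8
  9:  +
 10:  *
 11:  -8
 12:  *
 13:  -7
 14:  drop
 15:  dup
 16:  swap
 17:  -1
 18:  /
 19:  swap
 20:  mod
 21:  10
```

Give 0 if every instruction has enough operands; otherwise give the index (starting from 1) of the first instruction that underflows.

10

-1   : -1
-16  : -1 -16
over : -1 -16 -1
+    : -1 -17
*    : 17
dup  : 17 17
drop : 17
8    : 17 8
+    : 25
*  — needs 2 operands, stack has 1 → underflow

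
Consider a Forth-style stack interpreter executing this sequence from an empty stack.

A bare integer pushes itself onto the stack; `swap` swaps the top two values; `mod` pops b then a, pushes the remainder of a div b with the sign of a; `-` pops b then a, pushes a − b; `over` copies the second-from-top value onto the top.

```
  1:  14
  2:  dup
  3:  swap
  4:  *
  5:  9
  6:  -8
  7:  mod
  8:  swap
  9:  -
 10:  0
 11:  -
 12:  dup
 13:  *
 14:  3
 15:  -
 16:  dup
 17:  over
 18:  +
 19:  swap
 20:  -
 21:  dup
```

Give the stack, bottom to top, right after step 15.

[38022]

14   : 14
dup  : 14 14
swap : 14 14
*    : 196
9    : 196 9
-8   : 196 9 -8
mod  : 196 1
swap : 1 196
-    : -195
0    : -195 0
-    : -195
dup  : -195 -195
*    : 38025
3    : 38025 3
-    : 38022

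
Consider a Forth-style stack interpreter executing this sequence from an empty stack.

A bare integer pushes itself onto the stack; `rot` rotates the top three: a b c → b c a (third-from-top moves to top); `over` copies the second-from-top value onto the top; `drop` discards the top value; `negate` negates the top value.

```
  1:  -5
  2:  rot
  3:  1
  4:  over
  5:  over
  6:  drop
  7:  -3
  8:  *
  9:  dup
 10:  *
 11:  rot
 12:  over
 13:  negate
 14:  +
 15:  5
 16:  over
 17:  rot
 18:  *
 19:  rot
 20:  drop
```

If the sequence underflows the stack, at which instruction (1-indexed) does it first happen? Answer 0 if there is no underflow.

-5 : [-5]
rot  — needs 3 operands, stack has 1 → underflow

2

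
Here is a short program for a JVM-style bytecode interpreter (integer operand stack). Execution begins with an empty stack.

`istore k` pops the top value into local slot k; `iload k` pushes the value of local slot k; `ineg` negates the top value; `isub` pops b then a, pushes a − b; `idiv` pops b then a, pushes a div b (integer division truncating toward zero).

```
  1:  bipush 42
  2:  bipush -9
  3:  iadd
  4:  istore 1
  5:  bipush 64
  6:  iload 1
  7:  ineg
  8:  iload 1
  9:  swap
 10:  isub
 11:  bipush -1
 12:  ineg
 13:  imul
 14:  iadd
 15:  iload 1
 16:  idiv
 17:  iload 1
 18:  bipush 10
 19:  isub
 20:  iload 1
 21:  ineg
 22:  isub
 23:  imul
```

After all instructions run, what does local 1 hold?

33

bipush 42  [42]
bipush -9  [42, -9]
iadd       [33]
istore 1   []
bipush 64  [64]
iload 1    [64, 33]
ineg       [64, -33]
iload 1    [64, -33, 33]
swap       [64, 33, -33]
isub       [64, 66]
bipush -1  [64, 66, -1]
ineg       [64, 66, 1]
imul       [64, 66]
iadd       [130]
iload 1    [130, 33]
idiv       [3]
iload 1    [3, 33]
bipush 10  [3, 33, 10]
isub       [3, 23]
iload 1    [3, 23, 33]
ineg       [3, 23, -33]
isub       [3, 56]
imul       [168]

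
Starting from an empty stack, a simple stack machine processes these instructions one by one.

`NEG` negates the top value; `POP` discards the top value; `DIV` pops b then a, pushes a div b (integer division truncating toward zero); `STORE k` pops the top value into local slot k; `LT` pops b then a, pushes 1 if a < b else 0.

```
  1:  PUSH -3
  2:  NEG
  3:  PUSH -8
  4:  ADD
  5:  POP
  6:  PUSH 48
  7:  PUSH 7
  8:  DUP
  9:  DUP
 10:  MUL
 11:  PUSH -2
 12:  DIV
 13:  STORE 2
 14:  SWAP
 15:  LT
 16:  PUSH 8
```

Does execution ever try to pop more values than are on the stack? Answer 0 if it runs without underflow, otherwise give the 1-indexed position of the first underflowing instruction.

0

PUSH -3 -> -3
NEG     -> 3
PUSH -8 -> 3 -8
ADD     -> -5
POP     -> (empty)
PUSH 48 -> 48
PUSH 7  -> 48 7
DUP     -> 48 7 7
DUP     -> 48 7 7 7
MUL     -> 48 7 49
PUSH -2 -> 48 7 49 -2
DIV     -> 48 7 -24
STORE 2 -> 48 7
SWAP    -> 7 48
LT      -> 1
PUSH 8  -> 1 8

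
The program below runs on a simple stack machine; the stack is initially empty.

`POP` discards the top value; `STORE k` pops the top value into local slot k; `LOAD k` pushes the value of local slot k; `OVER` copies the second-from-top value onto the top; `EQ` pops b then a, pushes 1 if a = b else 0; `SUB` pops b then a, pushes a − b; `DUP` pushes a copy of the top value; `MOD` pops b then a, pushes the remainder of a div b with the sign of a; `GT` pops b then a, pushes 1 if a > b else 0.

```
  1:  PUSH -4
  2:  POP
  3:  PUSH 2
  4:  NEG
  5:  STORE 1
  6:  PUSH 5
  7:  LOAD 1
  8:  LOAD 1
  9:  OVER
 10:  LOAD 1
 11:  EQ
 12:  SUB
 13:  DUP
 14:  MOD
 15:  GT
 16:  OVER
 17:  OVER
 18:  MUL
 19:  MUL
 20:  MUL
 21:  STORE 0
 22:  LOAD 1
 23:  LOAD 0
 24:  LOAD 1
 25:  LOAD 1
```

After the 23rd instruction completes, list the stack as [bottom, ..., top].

PUSH -4 -> -4
POP     -> (empty)
PUSH 2  -> 2
NEG     -> -2
STORE 1 -> (empty)
PUSH 5  -> 5
LOAD 1  -> 5 -2
LOAD 1  -> 5 -2 -2
OVER    -> 5 -2 -2 -2
LOAD 1  -> 5 -2 -2 -2 -2
EQ      -> 5 -2 -2 1
SUB     -> 5 -2 -3
DUP     -> 5 -2 -3 -3
MOD     -> 5 -2 0
GT      -> 5 0
OVER    -> 5 0 5
OVER    -> 5 0 5 0
MUL     -> 5 0 0
MUL     -> 5 0
MUL     -> 0
STORE 0 -> (empty)
LOAD 1  -> -2
LOAD 0  -> -2 0

[-2, 0]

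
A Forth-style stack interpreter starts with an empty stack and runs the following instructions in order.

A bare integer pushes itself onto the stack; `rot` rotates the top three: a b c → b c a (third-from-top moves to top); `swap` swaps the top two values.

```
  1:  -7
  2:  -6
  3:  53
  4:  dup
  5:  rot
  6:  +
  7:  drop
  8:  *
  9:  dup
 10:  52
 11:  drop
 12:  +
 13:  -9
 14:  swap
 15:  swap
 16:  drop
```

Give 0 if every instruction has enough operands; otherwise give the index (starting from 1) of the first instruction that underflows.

-7   : -7
-6   : -7 -6
53   : -7 -6 53
dup  : -7 -6 53 53
rot  : -7 53 53 -6
+    : -7 53 47
drop : -7 53
*    : -371
dup  : -371 -371
52   : -371 -371 52
drop : -371 -371
+    : -742
-9   : -742 -9
swap : -9 -742
swap : -742 -9
drop : -742

0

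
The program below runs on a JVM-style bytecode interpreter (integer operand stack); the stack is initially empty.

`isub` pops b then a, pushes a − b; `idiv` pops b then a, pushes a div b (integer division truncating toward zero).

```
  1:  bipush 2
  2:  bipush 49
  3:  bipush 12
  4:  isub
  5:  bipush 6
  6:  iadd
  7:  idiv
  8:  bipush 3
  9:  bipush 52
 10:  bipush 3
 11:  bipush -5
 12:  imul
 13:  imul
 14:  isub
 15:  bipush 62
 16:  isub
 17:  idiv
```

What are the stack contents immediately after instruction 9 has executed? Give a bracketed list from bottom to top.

bipush 2  : [2]
bipush 49 : [2, 49]
bipush 12 : [2, 49, 12]
isub      : [2, 37]
bipush 6  : [2, 37, 6]
iadd      : [2, 43]
idiv      : [0]
bipush 3  : [0, 3]
bipush 52 : [0, 3, 52]

[0, 3, 52]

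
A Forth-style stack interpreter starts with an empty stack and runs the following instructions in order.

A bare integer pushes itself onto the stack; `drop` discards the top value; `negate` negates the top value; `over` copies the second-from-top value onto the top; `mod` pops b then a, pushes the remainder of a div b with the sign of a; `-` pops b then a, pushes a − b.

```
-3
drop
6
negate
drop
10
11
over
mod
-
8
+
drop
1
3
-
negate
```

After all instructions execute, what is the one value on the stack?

2

-3     -> [-3]
drop   -> []
6      -> [6]
negate -> [-6]
drop   -> []
10     -> [10]
11     -> [10, 11]
over   -> [10, 11, 10]
mod    -> [10, 1]
-      -> [9]
8      -> [9, 8]
+      -> [17]
drop   -> []
1      -> [1]
3      -> [1, 3]
-      -> [-2]
negate -> [2]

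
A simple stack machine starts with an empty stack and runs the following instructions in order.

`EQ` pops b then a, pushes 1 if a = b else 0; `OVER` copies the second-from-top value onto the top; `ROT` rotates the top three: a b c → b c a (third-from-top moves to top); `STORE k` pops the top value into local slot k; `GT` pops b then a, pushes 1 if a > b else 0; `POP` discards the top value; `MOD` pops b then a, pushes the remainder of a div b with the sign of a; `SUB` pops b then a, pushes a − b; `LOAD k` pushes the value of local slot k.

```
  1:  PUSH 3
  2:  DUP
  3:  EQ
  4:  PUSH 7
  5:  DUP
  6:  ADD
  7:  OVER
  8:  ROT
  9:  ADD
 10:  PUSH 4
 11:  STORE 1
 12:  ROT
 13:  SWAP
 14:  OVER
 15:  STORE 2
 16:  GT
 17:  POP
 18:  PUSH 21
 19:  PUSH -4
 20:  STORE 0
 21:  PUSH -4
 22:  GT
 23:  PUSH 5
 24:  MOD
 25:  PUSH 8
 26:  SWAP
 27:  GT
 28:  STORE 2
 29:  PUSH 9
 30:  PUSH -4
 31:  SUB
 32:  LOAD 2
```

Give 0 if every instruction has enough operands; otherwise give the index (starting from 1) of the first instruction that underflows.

12

PUSH 3  : 3
DUP     : 3 3
EQ      : 1
PUSH 7  : 1 7
DUP     : 1 7 7
ADD     : 1 14
OVER    : 1 14 1
ROT     : 14 1 1
ADD     : 14 2
PUSH 4  : 14 2 4
STORE 1 : 14 2
ROT  — needs 3 operands, stack has 2 → underflow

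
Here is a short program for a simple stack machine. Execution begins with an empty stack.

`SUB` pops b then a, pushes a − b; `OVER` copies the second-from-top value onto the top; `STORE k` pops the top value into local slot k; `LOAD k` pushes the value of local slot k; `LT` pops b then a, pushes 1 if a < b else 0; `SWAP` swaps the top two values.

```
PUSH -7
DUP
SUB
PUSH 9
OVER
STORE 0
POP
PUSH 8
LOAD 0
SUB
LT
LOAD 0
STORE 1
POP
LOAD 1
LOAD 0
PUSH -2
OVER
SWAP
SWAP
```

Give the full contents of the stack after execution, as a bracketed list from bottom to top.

PUSH -7  [-7]
DUP      [-7, -7]
SUB      [0]
PUSH 9   [0, 9]
OVER     [0, 9, 0]
STORE 0  [0, 9]
POP      [0]
PUSH 8   [0, 8]
LOAD 0   [0, 8, 0]
SUB      [0, 8]
LT       [1]
LOAD 0   [1, 0]
STORE 1  [1]
POP      []
LOAD 1   [0]
LOAD 0   [0, 0]
PUSH -2  [0, 0, -2]
OVER     [0, 0, -2, 0]
SWAP     [0, 0, 0, -2]
SWAP     [0, 0, -2, 0]

[0, 0, -2, 0]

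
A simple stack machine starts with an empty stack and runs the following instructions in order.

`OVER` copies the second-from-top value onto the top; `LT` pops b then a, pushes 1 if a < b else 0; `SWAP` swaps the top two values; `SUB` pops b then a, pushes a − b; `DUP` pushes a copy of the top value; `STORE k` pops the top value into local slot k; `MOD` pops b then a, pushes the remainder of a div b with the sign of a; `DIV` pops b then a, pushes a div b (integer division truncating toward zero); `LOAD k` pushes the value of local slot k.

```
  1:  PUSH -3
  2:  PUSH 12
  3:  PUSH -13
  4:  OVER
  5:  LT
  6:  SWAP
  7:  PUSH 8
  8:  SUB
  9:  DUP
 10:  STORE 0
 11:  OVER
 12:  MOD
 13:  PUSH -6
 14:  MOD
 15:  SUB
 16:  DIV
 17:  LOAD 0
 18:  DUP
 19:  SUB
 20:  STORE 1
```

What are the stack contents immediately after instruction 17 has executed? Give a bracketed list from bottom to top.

[-3, 4]

PUSH -3  : -3
PUSH 12  : -3 12
PUSH -13 : -3 12 -13
OVER     : -3 12 -13 12
LT       : -3 12 1
SWAP     : -3 1 12
PUSH 8   : -3 1 12 8
SUB      : -3 1 4
DUP      : -3 1 4 4
STORE 0  : -3 1 4
OVER     : -3 1 4 1
MOD      : -3 1 0
PUSH -6  : -3 1 0 -6
MOD      : -3 1 0
SUB      : -3 1
DIV      : -3
LOAD 0   : -3 4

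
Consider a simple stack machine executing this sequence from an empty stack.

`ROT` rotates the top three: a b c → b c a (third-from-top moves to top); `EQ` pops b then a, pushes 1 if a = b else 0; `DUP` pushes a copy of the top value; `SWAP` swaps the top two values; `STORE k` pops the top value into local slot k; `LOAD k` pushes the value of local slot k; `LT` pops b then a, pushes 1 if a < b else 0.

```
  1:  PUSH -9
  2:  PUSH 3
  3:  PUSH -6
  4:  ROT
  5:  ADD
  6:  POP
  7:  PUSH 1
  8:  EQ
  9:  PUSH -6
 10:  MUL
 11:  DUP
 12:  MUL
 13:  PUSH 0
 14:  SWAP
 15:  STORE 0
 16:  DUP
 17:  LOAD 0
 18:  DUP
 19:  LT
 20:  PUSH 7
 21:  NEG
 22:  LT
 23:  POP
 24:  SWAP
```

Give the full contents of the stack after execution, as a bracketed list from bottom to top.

[0, 0]

PUSH -9 : -9
PUSH 3  : -9 3
PUSH -6 : -9 3 -6
ROT     : 3 -6 -9
ADD     : 3 -15
POP     : 3
PUSH 1  : 3 1
EQ      : 0
PUSH -6 : 0 -6
MUL     : 0
DUP     : 0 0
MUL     : 0
PUSH 0  : 0 0
SWAP    : 0 0
STORE 0 : 0
DUP     : 0 0
LOAD 0  : 0 0 0
DUP     : 0 0 0 0
LT      : 0 0 0
PUSH 7  : 0 0 0 7
NEG     : 0 0 0 -7
LT      : 0 0 0
POP     : 0 0
SWAP    : 0 0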